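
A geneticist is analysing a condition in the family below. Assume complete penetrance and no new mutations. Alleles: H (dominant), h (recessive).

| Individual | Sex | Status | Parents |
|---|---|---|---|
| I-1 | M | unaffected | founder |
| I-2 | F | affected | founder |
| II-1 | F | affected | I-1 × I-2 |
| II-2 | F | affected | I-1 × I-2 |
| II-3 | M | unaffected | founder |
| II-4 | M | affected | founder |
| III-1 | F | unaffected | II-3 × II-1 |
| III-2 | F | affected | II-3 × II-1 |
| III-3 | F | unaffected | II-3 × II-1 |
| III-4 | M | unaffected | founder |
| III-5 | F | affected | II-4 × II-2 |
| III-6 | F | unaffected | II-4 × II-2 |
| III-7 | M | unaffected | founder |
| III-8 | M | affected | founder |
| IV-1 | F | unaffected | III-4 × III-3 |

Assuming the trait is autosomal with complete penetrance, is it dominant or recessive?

dominant

II-4 and II-2 are both affected yet have an unaffected child III-6. Under a recessive model two affected parents are homozygous and every child would be affected, so the trait cannot be recessive.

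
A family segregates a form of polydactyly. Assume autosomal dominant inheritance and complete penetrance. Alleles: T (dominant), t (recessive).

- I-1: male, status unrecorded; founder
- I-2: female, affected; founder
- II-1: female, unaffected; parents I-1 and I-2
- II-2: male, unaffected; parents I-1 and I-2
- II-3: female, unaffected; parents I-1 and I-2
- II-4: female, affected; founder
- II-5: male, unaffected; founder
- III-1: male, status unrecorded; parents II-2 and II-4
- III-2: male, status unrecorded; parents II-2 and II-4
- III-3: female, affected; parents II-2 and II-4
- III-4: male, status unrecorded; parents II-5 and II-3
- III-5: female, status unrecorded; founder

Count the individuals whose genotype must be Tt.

2

Obligate heterozygotes: I-2 is affected so carries T and passed t to II-1 (tt), so I-2 is Tt; III-3 is affected so carries T and received t from II-2 (tt), so III-3 is Tt.
Every other individual is either homozygous by phenotype or has at least one consistent homozygous assignment, so the count is 2.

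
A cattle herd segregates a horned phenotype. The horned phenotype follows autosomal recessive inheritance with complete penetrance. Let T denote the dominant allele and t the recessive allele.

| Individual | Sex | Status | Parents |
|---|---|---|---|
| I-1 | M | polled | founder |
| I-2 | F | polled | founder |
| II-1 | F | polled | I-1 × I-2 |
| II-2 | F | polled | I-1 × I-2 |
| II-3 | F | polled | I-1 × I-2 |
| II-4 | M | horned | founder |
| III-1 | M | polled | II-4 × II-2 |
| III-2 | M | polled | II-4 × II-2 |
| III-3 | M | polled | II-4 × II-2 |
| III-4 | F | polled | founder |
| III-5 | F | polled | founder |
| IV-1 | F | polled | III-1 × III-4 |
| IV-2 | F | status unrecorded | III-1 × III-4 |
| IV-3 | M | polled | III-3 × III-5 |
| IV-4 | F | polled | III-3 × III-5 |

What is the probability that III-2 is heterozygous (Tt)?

III-2 is polled so carries T and received t from II-4 (tt), so III-2 is Tt, giving P(Tt) = 1.

1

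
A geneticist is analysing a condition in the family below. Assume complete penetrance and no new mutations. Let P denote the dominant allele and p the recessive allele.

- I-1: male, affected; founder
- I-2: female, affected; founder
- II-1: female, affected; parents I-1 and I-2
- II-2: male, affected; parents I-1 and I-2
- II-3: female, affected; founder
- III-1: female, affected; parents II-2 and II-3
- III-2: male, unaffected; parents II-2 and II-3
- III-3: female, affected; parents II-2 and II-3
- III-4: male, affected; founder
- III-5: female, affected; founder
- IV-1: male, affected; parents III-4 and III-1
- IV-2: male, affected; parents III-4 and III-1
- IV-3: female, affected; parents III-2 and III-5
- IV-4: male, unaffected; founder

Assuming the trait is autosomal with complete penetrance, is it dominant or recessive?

II-2 and II-3 are both affected yet have an unaffected child III-2. Under a recessive model two affected parents are homozygous and every child would be affected, so the trait cannot be recessive.

dominant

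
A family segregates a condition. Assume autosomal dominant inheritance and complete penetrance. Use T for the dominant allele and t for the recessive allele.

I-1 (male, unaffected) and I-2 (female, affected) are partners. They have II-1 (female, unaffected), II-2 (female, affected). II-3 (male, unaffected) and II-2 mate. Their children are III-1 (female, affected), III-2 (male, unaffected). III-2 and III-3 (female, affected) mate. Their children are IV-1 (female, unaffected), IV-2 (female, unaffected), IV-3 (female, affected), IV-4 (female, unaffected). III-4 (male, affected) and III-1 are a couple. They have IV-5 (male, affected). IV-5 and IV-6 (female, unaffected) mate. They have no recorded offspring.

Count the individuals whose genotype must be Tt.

Obligate heterozygotes: I-2 is affected so carries T and passed t to II-1 (tt), so I-2 is Tt; II-2 is affected so carries T and received t from I-1 (tt), so II-2 is Tt; III-1 is affected so carries T and received t from II-3 (tt), so III-1 is Tt; III-3 is affected so carries T and passed t to IV-1 (tt), so III-3 is Tt; IV-3 is affected so carries T and received t from III-2 (tt), so IV-3 is Tt.
Every other individual is either homozygous by phenotype or has at least one consistent homozygous assignment, so the count is 5.

5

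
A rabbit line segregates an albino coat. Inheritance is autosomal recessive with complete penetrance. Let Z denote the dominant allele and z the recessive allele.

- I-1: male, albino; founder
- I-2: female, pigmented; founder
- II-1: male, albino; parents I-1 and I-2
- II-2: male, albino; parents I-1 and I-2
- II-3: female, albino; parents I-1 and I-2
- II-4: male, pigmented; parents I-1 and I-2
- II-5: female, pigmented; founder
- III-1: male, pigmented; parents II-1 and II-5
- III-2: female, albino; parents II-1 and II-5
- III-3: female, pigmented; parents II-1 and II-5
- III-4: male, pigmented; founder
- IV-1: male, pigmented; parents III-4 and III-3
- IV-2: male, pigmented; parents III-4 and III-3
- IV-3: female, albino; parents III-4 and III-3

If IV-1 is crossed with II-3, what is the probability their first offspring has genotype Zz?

2/3

III-4 is pigmented so carries Z and passed z to IV-3 (zz), so III-4 is Zz.
III-3 is pigmented so carries Z and received z from II-1 (zz), so III-3 is Zz.
IV-1 is a pigmented offspring of III-4 (Zz) × III-3 (Zz), whose cross gives 1/4 ZZ : 1/2 Zz : 1/4 zz; conditioning on being pigmented, IV-1 is ZZ with probability 1/3, Zz with probability 2/3.
II-3 is albino, so II-3 is zz.
Summing over parental genotype combinations, P(offspring has genotype Zz) = 1/3·1 + 2/3·1/2 = 2/3.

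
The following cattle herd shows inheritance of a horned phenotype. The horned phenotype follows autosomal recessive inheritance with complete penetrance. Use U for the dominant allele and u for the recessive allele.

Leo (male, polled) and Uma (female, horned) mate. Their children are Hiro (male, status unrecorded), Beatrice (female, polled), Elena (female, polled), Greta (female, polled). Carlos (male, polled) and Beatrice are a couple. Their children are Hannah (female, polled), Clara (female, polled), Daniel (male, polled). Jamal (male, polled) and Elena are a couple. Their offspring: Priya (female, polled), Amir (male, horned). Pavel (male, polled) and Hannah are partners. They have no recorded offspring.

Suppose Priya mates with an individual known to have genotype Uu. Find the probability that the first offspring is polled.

Jamal is polled so carries U and passed u to Amir (uu), so Jamal is Uu.
Elena is polled so carries U and received u from Uma (uu), so Elena is Uu.
Priya is a polled offspring of Jamal (Uu) × Elena (Uu), whose cross gives 1/4 UU : 1/2 Uu : 1/4 uu; conditioning on being polled, Priya is UU with probability 1/3, Uu with probability 2/3.
Summing over parental genotype combinations, P(offspring is polled) = 1/3·1 + 2/3·3/4 = 5/6.

5/6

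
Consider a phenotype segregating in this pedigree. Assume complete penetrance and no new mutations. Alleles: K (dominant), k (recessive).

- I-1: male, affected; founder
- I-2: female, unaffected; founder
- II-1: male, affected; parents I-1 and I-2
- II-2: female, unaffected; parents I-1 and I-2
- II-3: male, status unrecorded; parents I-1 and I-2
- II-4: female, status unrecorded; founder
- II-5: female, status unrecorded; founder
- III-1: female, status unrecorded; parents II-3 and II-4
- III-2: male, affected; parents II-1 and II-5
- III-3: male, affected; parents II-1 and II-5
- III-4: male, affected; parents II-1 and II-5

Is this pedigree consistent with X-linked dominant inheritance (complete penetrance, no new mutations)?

No

Under X-linked dominant, II-1 (affected, male) cannot arise from I-1 (affected) × I-2 (unaffected).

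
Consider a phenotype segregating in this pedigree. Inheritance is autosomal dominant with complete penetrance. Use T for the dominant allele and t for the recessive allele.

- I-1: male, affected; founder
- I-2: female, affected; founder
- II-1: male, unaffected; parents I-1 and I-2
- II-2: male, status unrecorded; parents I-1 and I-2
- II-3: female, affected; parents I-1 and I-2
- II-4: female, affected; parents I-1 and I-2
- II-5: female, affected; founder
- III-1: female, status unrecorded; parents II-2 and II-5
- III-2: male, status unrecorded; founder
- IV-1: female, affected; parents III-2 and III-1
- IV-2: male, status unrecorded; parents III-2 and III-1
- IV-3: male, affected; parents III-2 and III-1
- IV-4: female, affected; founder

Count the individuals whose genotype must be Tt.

Obligate heterozygotes: I-1 is affected so carries T and passed t to II-1 (tt), so I-1 is Tt; I-2 is affected so carries T and passed t to II-1 (tt), so I-2 is Tt.
Every other individual is either homozygous by phenotype or has at least one consistent homozygous assignment, so the count is 2.

2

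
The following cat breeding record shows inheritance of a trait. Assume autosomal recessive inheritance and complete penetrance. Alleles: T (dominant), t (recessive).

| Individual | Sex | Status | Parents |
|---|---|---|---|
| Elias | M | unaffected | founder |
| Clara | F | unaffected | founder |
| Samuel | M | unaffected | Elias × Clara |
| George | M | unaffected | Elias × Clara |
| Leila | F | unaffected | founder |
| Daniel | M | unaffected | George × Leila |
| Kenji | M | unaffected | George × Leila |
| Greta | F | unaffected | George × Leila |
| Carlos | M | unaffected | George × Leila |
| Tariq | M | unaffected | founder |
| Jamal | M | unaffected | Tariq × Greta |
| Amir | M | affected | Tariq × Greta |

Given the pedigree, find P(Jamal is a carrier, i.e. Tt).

2/3

Tariq is unaffected so carries T and passed t to Amir (tt), so Tariq is Tt.
Greta is unaffected so carries T and passed t to Amir (tt), so Greta is Tt.
Their cross gives offspring ratios 1/4 TT : 1/2 Tt : 1/4 tt. Conditioning on Jamal being unaffected, P(Tt) = 1/2 / 3/4 = 2/3.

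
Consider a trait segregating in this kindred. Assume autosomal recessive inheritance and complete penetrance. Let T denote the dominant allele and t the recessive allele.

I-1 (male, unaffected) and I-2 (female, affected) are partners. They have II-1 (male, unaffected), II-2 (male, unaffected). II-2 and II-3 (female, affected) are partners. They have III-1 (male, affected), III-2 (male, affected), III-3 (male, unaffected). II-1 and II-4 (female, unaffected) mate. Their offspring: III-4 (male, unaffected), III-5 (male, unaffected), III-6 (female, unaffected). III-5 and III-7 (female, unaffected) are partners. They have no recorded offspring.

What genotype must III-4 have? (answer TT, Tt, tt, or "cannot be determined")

cannot be determined

III-4's phenotype allows TT or Tt, and no parent or child forces a single allele at both positions; consistent genotype assignments exist with III-4 as TT or Tt.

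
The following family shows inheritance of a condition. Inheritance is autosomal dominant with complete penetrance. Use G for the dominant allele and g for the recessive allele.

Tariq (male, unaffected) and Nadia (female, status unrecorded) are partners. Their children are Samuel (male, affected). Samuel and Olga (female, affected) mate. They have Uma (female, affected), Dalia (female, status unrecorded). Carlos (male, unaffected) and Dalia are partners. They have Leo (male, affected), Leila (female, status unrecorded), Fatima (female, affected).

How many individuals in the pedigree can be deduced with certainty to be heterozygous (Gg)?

3

Obligate heterozygotes: Samuel is affected so carries G and received g from Tariq (gg), so Samuel is Gg; Leo is affected so carries G and received g from Carlos (gg), so Leo is Gg; Fatima is affected so carries G and received g from Carlos (gg), so Fatima is Gg.
Every other individual is either homozygous by phenotype or has at least one consistent homozygous assignment, so the count is 3.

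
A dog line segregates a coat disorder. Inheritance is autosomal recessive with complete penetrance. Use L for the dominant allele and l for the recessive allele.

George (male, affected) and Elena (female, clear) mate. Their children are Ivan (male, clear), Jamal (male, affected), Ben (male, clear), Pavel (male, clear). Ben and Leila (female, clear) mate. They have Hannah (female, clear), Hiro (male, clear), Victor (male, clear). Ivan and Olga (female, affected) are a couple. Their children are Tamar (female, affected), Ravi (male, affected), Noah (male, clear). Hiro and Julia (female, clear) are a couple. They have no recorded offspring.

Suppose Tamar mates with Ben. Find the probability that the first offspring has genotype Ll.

Tamar is affected, so Tamar is ll.
Ben is clear so carries L and received l from George (ll), so Ben is Ll.
The cross gives 1/2 Ll : 1/2 ll, so P(offspring has genotype Ll) = 1/2.

1/2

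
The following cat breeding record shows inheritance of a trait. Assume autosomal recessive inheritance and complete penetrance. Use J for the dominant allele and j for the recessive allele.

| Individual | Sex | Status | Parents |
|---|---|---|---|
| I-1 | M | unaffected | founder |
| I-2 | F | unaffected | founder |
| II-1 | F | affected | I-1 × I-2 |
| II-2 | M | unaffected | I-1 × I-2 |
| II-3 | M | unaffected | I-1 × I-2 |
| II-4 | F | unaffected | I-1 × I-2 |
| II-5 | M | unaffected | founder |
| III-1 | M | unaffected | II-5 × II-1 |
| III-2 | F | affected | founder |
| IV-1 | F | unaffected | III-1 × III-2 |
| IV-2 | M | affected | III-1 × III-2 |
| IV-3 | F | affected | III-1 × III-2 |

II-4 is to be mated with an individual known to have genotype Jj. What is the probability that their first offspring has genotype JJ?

1/3

I-1 is unaffected so carries J and passed j to II-1 (jj), so I-1 is Jj.
I-2 is unaffected so carries J and passed j to II-1 (jj), so I-2 is Jj.
II-4 is an unaffected offspring of I-1 (Jj) × I-2 (Jj), whose cross gives 1/4 JJ : 1/2 Jj : 1/4 jj; conditioning on being unaffected, II-4 is JJ with probability 1/3, Jj with probability 2/3.
Summing over parental genotype combinations, P(offspring has genotype JJ) = 1/3·1/2 + 2/3·1/4 = 1/3.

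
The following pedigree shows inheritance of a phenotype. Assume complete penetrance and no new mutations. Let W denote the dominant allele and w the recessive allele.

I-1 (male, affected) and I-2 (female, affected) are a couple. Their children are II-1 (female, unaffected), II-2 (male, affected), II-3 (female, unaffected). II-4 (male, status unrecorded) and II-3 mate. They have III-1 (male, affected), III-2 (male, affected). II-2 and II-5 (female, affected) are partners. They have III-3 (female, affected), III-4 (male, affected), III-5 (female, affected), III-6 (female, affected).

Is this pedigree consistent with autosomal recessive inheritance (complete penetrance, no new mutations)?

Under autosomal recessive, II-1 (unaffected, female) cannot arise from I-1 (affected) × I-2 (affected).

No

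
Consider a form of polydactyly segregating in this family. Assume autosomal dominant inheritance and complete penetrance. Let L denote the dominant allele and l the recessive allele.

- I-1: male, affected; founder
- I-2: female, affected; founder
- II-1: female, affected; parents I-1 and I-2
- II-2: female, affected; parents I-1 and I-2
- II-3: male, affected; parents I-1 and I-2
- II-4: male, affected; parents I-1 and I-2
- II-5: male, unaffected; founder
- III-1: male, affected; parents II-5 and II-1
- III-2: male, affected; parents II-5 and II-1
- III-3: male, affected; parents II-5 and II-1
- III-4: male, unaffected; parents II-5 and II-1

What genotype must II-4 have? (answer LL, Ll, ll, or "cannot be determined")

cannot be determined

II-4's phenotype allows LL or Ll, and no parent or child forces a single allele at both positions; consistent genotype assignments exist with II-4 as LL or Ll.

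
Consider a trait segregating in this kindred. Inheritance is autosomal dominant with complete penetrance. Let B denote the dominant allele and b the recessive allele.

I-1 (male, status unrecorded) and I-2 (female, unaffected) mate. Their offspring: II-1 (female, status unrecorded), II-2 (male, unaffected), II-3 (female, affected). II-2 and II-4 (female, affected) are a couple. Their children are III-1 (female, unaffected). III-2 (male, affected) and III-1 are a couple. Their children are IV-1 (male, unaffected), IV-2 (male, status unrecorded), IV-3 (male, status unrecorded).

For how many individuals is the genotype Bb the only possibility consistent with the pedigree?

Obligate heterozygotes: I-1 passed B to II-3 (Bb, whose b came from I-2) and passed b to II-2 (bb), so I-1 is Bb; II-3 is affected so carries B and received b from I-2 (bb), so II-3 is Bb; II-4 is affected so carries B and passed b to III-1 (bb), so II-4 is Bb; III-2 is affected so carries B and passed b to IV-1 (bb), so III-2 is Bb.
Every other individual is either homozygous by phenotype or has at least one consistent homozygous assignment, so the count is 4.

4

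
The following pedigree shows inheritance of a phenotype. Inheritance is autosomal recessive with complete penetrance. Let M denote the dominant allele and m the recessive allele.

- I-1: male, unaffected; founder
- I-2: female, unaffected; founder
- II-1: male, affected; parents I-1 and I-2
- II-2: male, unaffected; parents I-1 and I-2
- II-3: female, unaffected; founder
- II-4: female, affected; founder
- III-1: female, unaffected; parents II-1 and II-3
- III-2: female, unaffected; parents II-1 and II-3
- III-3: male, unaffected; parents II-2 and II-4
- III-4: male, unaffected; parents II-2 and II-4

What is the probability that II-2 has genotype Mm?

1/3

I-1 is unaffected so carries M and passed m to II-1 (mm), so I-1 is Mm.
I-2 is unaffected so carries M and passed m to II-1 (mm), so I-2 is Mm.
Their cross gives offspring ratios 1/4 MM : 1/2 Mm : 1/4 mm. Conditioning on II-2 being unaffected, P(Mm) = 1/2 / 3/4 = 2/3 before taking II-2's own offspring into account.
II-4 is affected, so II-4 is mm.
Now use II-2's offspring. Probability of each recorded status — unaffected son III-3: 1/2 if II-2 is Mm, 1 if MM; unaffected son III-4: 1/2 if II-2 is Mm, 1 if MM.
Bayes: P(Mm) = 2/3·1/4 / (2/3·1/4 + 1/3·1) = 1/3.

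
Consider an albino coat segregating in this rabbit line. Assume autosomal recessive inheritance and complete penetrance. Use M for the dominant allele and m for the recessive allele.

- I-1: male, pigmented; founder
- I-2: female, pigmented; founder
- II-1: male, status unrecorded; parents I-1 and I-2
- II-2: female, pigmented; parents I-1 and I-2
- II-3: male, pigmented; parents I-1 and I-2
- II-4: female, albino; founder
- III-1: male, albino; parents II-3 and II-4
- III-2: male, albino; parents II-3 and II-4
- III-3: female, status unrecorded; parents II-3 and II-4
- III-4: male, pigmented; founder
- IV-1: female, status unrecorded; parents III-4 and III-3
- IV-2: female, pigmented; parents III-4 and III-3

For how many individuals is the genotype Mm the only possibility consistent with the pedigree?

Obligate heterozygotes: II-3 is pigmented so carries M and passed m to III-1 (mm), so II-3 is Mm.
Every other individual is either homozygous by phenotype or has at least one consistent homozygous assignment, so the count is 1.

1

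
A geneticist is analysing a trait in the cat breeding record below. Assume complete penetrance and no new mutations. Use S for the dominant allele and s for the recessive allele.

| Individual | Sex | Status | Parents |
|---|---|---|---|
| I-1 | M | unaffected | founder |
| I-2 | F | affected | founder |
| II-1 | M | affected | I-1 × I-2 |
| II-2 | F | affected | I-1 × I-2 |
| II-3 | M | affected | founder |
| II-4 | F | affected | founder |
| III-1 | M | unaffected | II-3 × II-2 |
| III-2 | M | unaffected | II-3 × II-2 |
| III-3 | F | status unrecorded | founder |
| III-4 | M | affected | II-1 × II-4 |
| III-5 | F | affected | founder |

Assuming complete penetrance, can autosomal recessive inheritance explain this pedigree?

Under autosomal recessive, III-1 (unaffected, male) cannot arise from II-3 (affected) × II-2 (affected).

No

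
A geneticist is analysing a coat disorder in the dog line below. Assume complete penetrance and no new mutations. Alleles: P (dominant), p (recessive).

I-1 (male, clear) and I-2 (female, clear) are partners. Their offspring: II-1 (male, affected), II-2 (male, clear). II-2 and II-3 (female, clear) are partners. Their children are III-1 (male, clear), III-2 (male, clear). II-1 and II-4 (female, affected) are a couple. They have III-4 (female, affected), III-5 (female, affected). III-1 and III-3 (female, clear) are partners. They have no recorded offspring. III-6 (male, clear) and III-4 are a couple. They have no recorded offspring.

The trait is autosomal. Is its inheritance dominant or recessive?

I-1 and I-2 are both clear yet have an affected child II-1. Under dominance, an affected child requires at least one affected parent, so the trait cannot be dominant.

recessive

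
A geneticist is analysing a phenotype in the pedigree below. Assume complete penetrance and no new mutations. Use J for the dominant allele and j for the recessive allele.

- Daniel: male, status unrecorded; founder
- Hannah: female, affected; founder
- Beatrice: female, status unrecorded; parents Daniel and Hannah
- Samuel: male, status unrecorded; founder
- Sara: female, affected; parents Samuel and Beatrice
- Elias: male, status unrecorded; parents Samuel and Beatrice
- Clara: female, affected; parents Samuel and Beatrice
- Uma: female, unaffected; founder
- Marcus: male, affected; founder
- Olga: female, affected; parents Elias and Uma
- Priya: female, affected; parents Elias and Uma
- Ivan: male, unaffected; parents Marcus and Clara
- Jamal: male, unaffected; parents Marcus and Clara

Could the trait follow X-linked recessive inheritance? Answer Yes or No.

No

Under X-linked recessive, Ivan (unaffected, male) cannot arise from Marcus (affected) × Clara (affected).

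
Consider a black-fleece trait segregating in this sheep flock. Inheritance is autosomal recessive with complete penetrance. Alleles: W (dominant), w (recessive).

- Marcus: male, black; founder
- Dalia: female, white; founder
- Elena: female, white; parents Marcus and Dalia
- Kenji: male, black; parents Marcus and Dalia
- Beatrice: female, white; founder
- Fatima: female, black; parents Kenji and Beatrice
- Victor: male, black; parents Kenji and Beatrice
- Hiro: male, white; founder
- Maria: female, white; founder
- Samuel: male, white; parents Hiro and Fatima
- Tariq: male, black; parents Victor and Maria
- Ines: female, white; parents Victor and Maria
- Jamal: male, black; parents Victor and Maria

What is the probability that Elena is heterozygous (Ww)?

Elena is white so carries W and received w from Marcus (ww), so Elena is Ww, giving P(Ww) = 1.

1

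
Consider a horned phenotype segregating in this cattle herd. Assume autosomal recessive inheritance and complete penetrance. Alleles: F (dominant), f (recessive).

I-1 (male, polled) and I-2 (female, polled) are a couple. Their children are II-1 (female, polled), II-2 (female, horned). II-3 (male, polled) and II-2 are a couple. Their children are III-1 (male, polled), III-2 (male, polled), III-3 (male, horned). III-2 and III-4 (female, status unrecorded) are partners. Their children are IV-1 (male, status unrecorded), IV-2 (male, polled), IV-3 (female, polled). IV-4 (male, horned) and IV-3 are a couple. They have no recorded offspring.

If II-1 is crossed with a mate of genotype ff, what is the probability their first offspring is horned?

I-1 is polled so carries F and passed f to II-2 (ff), so I-1 is Ff.
I-2 is polled so carries F and passed f to II-2 (ff), so I-2 is Ff.
II-1 is a polled offspring of I-1 (Ff) × I-2 (Ff), whose cross gives 1/4 FF : 1/2 Ff : 1/4 ff; conditioning on being polled, II-1 is FF with probability 1/3, Ff with probability 2/3.
Summing over parental genotype combinations, P(offspring is horned) = 2/3·1/2 = 1/3.

1/3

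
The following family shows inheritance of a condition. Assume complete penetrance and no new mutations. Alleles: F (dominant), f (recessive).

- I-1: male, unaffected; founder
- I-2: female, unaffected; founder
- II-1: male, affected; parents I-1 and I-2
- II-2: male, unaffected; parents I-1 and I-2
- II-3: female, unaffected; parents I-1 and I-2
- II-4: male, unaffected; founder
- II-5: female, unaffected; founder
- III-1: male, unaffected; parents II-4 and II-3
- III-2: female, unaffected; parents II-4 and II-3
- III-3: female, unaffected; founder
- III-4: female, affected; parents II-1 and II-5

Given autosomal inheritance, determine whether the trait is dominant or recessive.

I-1 and I-2 are both unaffected yet have an affected child II-1. Under dominance, an affected child requires at least one affected parent, so the trait cannot be dominant.

recessive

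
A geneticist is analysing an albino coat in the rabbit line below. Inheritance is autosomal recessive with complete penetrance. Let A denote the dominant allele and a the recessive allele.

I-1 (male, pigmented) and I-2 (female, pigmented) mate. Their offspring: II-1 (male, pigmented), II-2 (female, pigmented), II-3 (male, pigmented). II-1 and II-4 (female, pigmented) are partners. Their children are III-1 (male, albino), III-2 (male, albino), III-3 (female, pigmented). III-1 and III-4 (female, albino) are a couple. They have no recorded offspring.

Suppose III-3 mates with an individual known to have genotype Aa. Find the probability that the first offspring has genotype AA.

1/3

II-1 is pigmented so carries A and passed a to III-1 (aa), so II-1 is Aa.
II-4 is pigmented so carries A and passed a to III-1 (aa), so II-4 is Aa.
III-3 is a pigmented offspring of II-1 (Aa) × II-4 (Aa), whose cross gives 1/4 AA : 1/2 Aa : 1/4 aa; conditioning on being pigmented, III-3 is AA with probability 1/3, Aa with probability 2/3.
Summing over parental genotype combinations, P(offspring has genotype AA) = 1/3·1/2 + 2/3·1/4 = 1/3.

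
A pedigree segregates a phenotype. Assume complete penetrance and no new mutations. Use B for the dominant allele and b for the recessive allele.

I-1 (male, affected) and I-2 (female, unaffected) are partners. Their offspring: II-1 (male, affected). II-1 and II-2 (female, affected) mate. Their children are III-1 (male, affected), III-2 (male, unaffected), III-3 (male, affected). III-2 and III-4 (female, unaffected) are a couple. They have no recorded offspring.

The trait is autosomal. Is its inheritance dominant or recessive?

II-1 and II-2 are both affected yet have an unaffected child III-2. Under a recessive model two affected parents are homozygous and every child would be affected, so the trait cannot be recessive.

dominant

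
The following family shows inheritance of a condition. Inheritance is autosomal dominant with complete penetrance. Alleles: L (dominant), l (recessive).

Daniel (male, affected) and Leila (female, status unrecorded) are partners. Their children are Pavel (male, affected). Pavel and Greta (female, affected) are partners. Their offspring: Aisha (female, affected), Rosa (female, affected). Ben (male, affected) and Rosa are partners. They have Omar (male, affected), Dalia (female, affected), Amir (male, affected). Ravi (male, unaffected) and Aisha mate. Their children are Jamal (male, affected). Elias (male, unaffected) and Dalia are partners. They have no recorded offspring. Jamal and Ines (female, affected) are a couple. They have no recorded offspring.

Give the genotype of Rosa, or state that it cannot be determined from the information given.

cannot be determined

Rosa's phenotype allows LL or Ll, and no parent or child forces a single allele at both positions; consistent genotype assignments exist with Rosa as LL or Ll.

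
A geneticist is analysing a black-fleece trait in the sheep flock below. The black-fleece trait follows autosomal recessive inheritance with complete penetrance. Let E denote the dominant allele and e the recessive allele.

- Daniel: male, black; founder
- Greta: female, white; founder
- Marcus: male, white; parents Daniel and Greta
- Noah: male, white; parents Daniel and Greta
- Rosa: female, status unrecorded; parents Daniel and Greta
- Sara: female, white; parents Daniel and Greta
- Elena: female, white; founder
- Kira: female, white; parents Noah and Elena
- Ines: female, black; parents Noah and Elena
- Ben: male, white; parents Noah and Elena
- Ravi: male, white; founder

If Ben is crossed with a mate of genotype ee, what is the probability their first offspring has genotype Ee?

Noah is white so carries E and received e from Daniel (ee), so Noah is Ee.
Elena is white so carries E and passed e to Ines (ee), so Elena is Ee.
Ben is a white offspring of Noah (Ee) × Elena (Ee), whose cross gives 1/4 EE : 1/2 Ee : 1/4 ee; conditioning on being white, Ben is EE with probability 1/3, Ee with probability 2/3.
Summing over parental genotype combinations, P(offspring has genotype Ee) = 1/3·1 + 2/3·1/2 = 2/3.

2/3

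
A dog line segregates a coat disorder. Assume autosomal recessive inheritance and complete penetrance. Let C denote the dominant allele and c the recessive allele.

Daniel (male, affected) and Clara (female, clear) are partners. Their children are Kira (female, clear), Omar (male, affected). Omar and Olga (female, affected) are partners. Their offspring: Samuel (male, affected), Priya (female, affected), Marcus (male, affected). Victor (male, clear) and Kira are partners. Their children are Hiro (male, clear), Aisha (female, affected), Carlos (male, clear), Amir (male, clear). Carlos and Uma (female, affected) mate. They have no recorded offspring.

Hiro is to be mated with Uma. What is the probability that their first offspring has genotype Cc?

2/3

Victor is clear so carries C and passed c to Aisha (cc), so Victor is Cc.
Kira is clear so carries C and received c from Daniel (cc), so Kira is Cc.
Hiro is a clear offspring of Victor (Cc) × Kira (Cc), whose cross gives 1/4 CC : 1/2 Cc : 1/4 cc; conditioning on being clear, Hiro is CC with probability 1/3, Cc with probability 2/3.
Uma is affected, so Uma is cc.
Summing over parental genotype combinations, P(offspring has genotype Cc) = 1/3·1 + 2/3·1/2 = 2/3.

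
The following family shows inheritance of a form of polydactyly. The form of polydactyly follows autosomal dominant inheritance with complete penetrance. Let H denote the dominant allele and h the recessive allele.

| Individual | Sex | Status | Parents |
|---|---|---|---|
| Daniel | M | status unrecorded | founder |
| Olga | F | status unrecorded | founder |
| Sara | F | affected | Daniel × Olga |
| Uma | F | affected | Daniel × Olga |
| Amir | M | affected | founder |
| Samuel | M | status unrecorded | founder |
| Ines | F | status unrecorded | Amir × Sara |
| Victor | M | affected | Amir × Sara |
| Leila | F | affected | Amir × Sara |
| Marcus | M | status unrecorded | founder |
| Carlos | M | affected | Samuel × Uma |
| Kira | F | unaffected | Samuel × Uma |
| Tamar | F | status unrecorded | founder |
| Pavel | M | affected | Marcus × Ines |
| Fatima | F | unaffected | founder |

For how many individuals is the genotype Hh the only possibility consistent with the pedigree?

1

Obligate heterozygotes: Uma is affected so carries H and passed h to Kira (hh), so Uma is Hh.
Every other individual is either homozygous by phenotype or has at least one consistent homozygous assignment, so the count is 1.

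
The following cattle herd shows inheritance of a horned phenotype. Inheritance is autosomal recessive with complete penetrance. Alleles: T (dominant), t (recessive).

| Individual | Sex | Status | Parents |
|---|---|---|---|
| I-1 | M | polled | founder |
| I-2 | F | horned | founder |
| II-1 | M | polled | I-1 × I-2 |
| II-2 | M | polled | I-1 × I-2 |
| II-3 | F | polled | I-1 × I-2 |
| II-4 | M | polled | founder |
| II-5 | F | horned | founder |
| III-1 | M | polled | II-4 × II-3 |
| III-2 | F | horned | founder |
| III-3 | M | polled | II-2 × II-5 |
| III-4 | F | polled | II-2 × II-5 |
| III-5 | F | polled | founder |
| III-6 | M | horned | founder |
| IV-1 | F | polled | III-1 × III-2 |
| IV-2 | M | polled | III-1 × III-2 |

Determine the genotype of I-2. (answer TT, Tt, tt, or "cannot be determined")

I-2 is horned, so I-2 is tt.

tt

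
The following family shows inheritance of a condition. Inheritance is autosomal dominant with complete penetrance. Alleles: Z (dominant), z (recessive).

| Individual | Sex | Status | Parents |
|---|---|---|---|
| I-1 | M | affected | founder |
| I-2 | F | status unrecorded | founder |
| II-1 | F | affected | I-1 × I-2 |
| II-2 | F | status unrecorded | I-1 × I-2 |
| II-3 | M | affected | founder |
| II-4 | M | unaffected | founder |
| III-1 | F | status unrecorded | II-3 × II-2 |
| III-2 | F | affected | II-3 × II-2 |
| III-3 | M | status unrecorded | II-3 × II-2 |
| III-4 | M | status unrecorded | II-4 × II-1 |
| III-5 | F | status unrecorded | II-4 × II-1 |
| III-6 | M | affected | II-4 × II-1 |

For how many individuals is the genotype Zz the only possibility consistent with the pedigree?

1

Obligate heterozygotes: III-6 is affected so carries Z and received z from II-4 (zz), so III-6 is Zz.
Every other individual is either homozygous by phenotype or has at least one consistent homozygous assignment, so the count is 1.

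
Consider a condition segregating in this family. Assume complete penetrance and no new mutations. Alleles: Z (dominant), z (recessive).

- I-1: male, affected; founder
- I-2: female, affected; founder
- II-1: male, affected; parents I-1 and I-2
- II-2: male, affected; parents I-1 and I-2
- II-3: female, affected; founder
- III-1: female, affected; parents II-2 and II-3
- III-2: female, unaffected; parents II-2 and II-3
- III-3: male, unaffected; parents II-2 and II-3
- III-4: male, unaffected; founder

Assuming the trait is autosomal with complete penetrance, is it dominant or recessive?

dominant

II-2 and II-3 are both affected yet have an unaffected child III-2. Under a recessive model two affected parents are homozygous and every child would be affected, so the trait cannot be recessive.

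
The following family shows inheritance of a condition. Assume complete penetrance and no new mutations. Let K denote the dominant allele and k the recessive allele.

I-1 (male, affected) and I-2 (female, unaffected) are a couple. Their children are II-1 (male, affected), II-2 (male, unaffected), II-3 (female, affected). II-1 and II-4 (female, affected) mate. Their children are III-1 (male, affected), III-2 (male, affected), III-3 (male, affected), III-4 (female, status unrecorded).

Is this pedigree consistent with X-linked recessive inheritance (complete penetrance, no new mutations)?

Yes

A consistent assignment under X-linked recessive exists: I-1 X^k Y, I-2 X^K X^k, II-1 X^k Y, II-2 X^K Y, II-3 X^k X^k, II-4 X^k X^k, III-1 X^k Y, III-2 X^k Y, III-3 X^k Y, III-4 X^k X^k.
In this assignment every recorded phenotype matches its genotype and every non-founder's genotype is obtainable from its parents' genotypes, so the pedigree is consistent.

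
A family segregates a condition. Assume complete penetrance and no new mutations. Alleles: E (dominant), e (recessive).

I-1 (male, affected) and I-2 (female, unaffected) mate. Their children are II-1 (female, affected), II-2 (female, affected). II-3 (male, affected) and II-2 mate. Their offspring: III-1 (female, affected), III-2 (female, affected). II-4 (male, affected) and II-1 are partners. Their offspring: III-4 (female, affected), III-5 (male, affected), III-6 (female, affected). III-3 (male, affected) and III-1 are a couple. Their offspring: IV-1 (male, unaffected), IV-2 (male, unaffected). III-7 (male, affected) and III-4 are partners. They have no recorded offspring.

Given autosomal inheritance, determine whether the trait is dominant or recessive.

dominant

III-3 and III-1 are both affected yet have an unaffected child IV-1. Under a recessive model two affected parents are homozygous and every child would be affected, so the trait cannot be recessive.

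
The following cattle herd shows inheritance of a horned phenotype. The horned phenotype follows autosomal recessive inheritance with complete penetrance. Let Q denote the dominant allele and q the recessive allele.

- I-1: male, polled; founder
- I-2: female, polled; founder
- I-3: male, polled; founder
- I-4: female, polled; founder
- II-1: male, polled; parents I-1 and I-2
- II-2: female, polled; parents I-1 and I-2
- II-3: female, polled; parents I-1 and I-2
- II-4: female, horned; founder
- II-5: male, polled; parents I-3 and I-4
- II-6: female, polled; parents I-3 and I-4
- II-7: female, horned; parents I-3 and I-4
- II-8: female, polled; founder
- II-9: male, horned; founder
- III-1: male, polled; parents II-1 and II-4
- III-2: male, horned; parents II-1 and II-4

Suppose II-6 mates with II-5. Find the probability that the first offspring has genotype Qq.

4/9

I-3 is polled so carries Q and passed q to II-7 (qq), so I-3 is Qq.
I-4 is polled so carries Q and passed q to II-7 (qq), so I-4 is Qq.
II-6 is a polled offspring of I-3 (Qq) × I-4 (Qq), whose cross gives 1/4 QQ : 1/2 Qq : 1/4 qq; conditioning on being polled, II-6 is QQ with probability 1/3, Qq with probability 2/3.
II-5 is a polled offspring of I-3 (Qq) × I-4 (Qq), whose cross gives 1/4 QQ : 1/2 Qq : 1/4 qq; conditioning on being polled, II-5 is QQ with probability 1/3, Qq with probability 2/3.
Summing over parental genotype combinations, P(offspring has genotype Qq) = 2/9·1/2 + 2/9·1/2 + 4/9·1/2 = 4/9.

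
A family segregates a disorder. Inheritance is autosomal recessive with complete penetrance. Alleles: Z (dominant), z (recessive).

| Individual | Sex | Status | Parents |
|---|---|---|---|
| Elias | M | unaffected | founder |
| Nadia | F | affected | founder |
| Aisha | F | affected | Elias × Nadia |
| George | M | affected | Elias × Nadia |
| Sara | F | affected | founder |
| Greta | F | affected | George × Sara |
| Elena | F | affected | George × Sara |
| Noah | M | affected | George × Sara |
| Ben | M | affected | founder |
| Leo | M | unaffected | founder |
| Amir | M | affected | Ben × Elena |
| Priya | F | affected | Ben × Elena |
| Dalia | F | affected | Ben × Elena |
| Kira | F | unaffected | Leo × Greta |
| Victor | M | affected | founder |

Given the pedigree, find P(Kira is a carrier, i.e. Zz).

1

Kira is unaffected so carries Z and received z from Greta (zz), so Kira is Zz, giving P(Zz) = 1.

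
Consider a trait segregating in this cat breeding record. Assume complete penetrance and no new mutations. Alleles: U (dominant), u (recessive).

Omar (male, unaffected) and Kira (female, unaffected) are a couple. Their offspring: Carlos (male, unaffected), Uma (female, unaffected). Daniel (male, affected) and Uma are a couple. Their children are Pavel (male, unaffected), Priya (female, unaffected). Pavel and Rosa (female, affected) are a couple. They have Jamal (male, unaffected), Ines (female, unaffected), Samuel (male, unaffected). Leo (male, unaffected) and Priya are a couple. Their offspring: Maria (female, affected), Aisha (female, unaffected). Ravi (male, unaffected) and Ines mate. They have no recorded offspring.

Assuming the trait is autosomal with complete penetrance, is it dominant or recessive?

recessive

Leo and Priya are both unaffected yet have an affected child Maria. Under dominance, an affected child requires at least one affected parent, so the trait cannot be dominant.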